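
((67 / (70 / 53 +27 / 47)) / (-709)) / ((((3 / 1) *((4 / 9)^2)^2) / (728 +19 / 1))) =-272657793033 / 856880384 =-318.20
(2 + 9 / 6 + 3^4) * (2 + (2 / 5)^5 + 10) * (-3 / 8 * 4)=-4757181 / 3125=-1522.30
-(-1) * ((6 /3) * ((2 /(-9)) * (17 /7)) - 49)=-3155 /63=-50.08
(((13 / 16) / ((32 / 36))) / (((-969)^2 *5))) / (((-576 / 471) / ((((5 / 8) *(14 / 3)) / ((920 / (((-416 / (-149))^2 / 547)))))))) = -2414503 / 335695270705332480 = -0.00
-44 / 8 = -11 / 2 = -5.50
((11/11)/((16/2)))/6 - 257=-12335/48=-256.98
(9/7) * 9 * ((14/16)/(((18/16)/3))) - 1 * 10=17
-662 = -662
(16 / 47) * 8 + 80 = 3888 / 47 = 82.72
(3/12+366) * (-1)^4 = 1465/4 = 366.25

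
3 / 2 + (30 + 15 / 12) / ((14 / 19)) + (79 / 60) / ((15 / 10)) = 112867 / 2520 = 44.79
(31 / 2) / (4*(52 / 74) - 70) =-1147 / 4972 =-0.23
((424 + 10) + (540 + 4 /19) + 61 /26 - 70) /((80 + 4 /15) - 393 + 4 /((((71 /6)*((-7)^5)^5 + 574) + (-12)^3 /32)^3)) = -5798841224007521639219308963383074560412737903104569440819635575829469852305 /2000416504713930125295239658825548372647417164161076698242172712394523967722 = -2.90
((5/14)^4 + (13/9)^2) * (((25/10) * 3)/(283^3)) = 32714645/47018114484768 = 0.00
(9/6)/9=1/6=0.17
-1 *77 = -77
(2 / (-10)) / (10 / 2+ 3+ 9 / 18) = -2 / 85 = -0.02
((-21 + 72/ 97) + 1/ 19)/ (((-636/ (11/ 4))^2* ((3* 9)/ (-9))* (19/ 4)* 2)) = 2252899/ 169970837184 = 0.00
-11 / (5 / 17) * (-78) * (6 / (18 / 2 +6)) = 1166.88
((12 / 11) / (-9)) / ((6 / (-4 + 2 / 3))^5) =12500 / 1948617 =0.01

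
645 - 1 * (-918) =1563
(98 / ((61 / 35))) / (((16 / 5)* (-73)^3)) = -8575 / 189840296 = -0.00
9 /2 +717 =1443 /2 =721.50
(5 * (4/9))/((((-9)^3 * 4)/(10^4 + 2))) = -16670/2187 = -7.62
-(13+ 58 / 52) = -367 / 26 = -14.12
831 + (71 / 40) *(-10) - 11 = 3209 / 4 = 802.25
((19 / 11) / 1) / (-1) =-19 / 11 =-1.73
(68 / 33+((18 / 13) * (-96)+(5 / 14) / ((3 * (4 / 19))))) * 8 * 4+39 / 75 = -312986461 / 75075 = -4168.98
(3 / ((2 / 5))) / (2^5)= 15 / 64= 0.23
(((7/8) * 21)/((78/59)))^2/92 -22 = -79208455/3980288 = -19.90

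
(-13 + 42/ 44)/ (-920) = 53/ 4048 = 0.01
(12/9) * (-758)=-3032/3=-1010.67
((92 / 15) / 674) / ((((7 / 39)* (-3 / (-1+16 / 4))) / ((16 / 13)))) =-736 / 11795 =-0.06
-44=-44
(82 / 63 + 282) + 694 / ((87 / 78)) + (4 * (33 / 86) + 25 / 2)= 144480493 / 157122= 919.54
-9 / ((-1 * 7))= 1.29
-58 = -58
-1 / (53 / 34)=-34 / 53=-0.64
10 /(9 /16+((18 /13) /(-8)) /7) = 14560 /783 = 18.60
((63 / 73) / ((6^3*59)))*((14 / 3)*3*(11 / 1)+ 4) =553 / 51684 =0.01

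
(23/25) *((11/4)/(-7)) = -253/700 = -0.36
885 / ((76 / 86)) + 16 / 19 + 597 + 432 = 77189 / 38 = 2031.29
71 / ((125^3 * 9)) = 71 / 17578125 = 0.00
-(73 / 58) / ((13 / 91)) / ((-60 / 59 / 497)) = 14984053 / 3480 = 4305.76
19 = 19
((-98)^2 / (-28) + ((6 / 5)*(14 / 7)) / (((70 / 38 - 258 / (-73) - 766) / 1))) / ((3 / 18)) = -10855895514 / 5274925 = -2058.02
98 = 98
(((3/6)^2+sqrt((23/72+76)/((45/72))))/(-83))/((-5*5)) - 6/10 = -4979/8300+sqrt(1099)/6225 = -0.59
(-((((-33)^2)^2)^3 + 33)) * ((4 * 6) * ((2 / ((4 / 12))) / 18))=-13343116119623879952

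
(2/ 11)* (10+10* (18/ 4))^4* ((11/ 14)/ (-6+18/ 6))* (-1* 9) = 27451875/ 7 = 3921696.43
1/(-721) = -1/721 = -0.00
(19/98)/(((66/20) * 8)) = 95/12936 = 0.01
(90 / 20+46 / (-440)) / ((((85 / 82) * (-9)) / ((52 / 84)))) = -515411 / 1767150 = -0.29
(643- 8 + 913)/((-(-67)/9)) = 13932/67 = 207.94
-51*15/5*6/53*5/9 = -510/53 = -9.62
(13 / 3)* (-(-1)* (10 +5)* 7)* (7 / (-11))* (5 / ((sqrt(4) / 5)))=-79625 / 22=-3619.32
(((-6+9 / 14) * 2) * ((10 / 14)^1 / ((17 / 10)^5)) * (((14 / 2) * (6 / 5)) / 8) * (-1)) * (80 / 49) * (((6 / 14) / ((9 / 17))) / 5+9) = 28860000000 / 3409076657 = 8.47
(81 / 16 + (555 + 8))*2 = 9089 / 8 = 1136.12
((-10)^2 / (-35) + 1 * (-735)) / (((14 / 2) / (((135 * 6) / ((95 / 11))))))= -9886.18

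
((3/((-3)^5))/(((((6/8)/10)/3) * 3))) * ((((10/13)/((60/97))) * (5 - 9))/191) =7760/1810107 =0.00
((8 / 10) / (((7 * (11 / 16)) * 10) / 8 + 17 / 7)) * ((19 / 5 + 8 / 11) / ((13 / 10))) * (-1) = -297472 / 901615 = -0.33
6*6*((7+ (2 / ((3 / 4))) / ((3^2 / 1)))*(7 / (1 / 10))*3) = 55160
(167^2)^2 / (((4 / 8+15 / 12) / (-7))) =-3111185284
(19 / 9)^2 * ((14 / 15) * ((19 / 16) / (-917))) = -6859 / 1273320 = -0.01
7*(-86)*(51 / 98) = -2193 / 7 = -313.29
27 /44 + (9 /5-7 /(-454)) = 121307 /49940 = 2.43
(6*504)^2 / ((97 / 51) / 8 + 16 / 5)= 18654935040 / 7013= 2660050.63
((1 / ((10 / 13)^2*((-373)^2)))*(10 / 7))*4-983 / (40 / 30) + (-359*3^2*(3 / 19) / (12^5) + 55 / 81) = -5652493362519637 / 7674043991040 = -736.57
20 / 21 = 0.95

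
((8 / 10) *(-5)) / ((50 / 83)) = -166 / 25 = -6.64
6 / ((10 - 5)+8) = 6 / 13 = 0.46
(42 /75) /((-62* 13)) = -7 /10075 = -0.00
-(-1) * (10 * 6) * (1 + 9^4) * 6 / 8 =295290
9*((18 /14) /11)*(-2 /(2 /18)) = -1458 /77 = -18.94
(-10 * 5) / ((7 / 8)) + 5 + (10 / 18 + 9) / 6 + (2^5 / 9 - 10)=-10772 / 189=-56.99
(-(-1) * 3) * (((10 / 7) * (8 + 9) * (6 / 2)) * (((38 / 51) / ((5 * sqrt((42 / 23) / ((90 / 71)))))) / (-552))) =-19 * sqrt(171465) / 160034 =-0.05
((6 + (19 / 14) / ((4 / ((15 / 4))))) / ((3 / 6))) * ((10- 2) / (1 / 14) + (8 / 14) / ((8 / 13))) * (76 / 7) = 17832.92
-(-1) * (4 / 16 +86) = 345 / 4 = 86.25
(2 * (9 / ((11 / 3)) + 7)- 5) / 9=17 / 11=1.55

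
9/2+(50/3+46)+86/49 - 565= -145847/294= -496.08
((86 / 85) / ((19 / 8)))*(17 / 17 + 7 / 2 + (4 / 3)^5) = 291368 / 78489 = 3.71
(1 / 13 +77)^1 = 1002 / 13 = 77.08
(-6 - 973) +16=-963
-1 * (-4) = 4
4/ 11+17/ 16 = 251/ 176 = 1.43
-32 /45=-0.71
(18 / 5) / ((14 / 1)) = 9 / 35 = 0.26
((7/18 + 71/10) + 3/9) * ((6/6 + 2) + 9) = 1408/15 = 93.87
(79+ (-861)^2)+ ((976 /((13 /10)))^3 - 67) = 931342884601 /2197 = 423915741.74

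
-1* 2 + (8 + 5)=11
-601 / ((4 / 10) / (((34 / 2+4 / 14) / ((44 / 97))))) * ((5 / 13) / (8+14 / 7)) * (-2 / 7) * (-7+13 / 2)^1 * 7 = -3206335 / 1456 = -2202.15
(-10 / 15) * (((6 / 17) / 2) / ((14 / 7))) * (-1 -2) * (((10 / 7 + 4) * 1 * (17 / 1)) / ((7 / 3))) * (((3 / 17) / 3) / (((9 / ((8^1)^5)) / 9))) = 11206656 / 833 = 13453.37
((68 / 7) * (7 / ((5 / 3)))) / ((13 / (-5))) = -204 / 13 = -15.69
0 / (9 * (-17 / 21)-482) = 0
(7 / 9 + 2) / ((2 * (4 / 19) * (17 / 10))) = 2375 / 612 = 3.88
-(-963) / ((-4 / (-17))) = 16371 / 4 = 4092.75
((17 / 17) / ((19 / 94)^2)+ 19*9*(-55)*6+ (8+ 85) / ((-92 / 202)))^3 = -830745701340014852892646973 / 4579257873016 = -181414920141386.90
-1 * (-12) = 12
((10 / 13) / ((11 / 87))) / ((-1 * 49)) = -870 / 7007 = -0.12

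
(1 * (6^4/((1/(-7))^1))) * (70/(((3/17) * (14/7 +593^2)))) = -10.23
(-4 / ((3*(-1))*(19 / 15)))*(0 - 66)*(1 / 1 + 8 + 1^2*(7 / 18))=-37180 / 57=-652.28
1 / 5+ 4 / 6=13 / 15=0.87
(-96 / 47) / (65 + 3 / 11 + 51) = -1056 / 60113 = -0.02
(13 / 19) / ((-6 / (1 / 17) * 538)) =-13 / 1042644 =-0.00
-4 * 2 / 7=-8 / 7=-1.14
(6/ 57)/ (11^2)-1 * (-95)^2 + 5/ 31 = -643191168/ 71269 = -9024.84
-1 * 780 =-780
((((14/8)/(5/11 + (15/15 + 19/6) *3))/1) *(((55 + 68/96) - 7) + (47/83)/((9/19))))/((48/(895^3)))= 3292561336054375/32700672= 100687879.93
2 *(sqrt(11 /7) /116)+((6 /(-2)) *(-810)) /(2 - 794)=-135 /44+sqrt(77) /406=-3.05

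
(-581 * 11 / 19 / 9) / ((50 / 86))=-274813 / 4275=-64.28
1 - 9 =-8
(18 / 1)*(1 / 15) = 6 / 5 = 1.20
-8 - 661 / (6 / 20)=-6634 / 3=-2211.33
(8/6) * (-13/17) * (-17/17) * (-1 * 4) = -208/51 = -4.08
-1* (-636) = 636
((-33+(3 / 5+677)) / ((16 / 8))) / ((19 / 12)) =19338 / 95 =203.56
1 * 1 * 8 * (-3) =-24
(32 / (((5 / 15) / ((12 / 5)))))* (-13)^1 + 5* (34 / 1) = -14126 / 5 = -2825.20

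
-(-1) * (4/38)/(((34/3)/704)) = 2112/323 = 6.54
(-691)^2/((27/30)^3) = 477481000/729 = 654980.80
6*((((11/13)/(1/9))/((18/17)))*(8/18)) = 748/39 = 19.18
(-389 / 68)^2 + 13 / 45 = 33.01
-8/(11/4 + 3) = -32/23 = -1.39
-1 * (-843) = 843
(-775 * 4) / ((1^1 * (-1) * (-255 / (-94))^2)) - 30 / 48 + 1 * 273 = 14432891 / 20808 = 693.62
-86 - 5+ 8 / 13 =-1175 / 13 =-90.38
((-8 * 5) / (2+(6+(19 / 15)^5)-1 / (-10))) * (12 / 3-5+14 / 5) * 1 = -109350000 / 17254073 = -6.34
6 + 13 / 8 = 61 / 8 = 7.62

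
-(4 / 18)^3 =-8 / 729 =-0.01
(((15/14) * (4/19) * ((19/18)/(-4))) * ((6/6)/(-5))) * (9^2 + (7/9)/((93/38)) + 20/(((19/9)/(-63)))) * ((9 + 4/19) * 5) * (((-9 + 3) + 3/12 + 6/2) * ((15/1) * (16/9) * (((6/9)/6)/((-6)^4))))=56363883125/31719233232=1.78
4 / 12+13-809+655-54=-584 / 3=-194.67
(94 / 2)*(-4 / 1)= -188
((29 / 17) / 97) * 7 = 203 / 1649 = 0.12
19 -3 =16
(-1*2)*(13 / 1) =-26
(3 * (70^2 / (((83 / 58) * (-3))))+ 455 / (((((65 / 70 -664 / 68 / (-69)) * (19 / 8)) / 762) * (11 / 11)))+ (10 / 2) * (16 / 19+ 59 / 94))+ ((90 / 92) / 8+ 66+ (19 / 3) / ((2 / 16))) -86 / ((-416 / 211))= 311163461087291653 / 2336672777478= 133165.18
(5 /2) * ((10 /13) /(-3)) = -25 /39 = -0.64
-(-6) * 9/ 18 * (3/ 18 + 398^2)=950425/ 2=475212.50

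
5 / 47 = 0.11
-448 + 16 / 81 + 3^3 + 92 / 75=-849641 / 2025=-419.58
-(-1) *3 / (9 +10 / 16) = 24 / 77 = 0.31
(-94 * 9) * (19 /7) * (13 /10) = -104481 /35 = -2985.17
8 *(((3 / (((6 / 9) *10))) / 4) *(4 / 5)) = 18 / 25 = 0.72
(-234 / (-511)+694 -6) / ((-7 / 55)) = -19349110 / 3577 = -5409.31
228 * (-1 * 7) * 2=-3192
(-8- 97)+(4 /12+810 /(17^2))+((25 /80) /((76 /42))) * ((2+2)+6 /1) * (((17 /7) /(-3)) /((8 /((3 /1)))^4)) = -109999516619 /1079574528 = -101.89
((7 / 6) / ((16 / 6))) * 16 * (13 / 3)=91 / 3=30.33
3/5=0.60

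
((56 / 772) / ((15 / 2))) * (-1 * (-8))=224 / 2895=0.08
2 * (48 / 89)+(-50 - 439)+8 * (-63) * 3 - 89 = -185914 / 89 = -2088.92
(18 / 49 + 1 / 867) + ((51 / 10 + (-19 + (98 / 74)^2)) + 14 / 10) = -1207113919 / 116318454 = -10.38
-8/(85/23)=-184/85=-2.16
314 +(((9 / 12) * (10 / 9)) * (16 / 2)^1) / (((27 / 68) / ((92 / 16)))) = 33254 / 81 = 410.54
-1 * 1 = -1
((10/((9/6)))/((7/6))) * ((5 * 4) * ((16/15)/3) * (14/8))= 640/9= 71.11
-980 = -980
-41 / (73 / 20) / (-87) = 820 / 6351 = 0.13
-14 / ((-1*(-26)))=-7 / 13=-0.54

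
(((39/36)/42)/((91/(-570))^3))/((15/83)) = -14232425/405769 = -35.08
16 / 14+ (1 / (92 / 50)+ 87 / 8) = 16179 / 1288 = 12.56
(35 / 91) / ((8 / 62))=155 / 52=2.98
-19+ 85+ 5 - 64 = 7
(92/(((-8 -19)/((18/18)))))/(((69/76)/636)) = -64448/27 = -2386.96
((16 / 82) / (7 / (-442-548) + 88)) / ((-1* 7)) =-7920 / 25001431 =-0.00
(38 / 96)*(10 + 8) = 57 / 8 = 7.12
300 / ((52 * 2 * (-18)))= -25 / 156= -0.16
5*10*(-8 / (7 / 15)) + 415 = -3095 / 7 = -442.14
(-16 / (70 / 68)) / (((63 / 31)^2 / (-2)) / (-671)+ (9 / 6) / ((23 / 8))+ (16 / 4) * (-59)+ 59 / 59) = 16136250944 / 243426955765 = 0.07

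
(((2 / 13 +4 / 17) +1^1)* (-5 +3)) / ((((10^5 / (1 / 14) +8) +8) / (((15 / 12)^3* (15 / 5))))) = -38375 / 3300304384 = -0.00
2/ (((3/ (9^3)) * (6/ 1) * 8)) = 81/ 8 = 10.12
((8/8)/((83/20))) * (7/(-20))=-7/83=-0.08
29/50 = 0.58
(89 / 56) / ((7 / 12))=267 / 98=2.72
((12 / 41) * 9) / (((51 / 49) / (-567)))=-1000188 / 697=-1434.99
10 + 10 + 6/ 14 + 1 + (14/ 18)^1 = 1399/ 63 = 22.21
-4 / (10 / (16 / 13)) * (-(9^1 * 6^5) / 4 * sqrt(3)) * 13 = 559872 * sqrt(3) / 5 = 193945.35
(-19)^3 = -6859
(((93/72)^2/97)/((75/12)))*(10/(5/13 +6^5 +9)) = 0.00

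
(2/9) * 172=38.22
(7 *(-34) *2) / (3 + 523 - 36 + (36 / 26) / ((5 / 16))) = -15470 / 16069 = -0.96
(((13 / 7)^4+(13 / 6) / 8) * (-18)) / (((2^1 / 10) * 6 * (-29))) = 7010705 / 1114064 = 6.29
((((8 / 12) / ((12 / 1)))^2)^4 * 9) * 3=0.00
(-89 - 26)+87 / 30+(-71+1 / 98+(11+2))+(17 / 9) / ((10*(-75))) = -56258033 / 330750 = -170.09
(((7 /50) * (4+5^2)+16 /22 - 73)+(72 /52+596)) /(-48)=-1261193 /114400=-11.02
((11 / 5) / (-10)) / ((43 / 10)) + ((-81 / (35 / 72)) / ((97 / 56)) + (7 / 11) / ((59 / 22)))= -23627451 / 246089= -96.01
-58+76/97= -57.22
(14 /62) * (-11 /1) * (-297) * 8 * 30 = 5488560 /31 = 177050.32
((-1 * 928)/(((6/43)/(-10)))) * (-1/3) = -199520/9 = -22168.89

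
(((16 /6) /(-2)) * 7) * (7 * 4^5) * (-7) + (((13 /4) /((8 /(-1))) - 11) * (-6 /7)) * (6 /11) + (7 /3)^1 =865449815 /1848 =468317.00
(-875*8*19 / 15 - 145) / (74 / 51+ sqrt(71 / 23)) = 782230690 / 58723 - 23439345*sqrt(1633) / 58723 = -2809.16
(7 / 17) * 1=7 / 17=0.41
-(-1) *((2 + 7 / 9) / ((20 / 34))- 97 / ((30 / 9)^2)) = -3607 / 900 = -4.01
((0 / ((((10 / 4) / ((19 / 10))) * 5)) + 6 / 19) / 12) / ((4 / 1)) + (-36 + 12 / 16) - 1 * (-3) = -4901 / 152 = -32.24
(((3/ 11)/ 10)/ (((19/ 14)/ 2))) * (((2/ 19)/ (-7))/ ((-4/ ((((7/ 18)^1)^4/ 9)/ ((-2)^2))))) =2401/ 25011581760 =0.00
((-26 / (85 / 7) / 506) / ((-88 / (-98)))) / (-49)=91 / 946220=0.00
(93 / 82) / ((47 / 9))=837 / 3854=0.22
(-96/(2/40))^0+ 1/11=12/11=1.09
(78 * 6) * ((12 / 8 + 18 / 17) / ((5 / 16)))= 325728 / 85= 3832.09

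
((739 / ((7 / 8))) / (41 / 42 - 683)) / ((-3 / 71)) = 839504 / 28645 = 29.31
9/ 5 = 1.80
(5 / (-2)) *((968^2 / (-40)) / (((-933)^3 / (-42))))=819896 / 270722079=0.00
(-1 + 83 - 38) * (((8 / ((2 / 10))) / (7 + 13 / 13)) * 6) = 1320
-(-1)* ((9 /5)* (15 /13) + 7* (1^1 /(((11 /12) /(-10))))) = -74.29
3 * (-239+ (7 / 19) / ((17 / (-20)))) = -232011 / 323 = -718.30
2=2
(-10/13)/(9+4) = -0.06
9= 9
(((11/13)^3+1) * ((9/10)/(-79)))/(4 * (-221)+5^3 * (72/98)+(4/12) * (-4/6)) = 3500658/151625504615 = 0.00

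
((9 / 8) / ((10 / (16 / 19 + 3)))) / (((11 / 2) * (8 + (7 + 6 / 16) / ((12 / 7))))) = 7884 / 1234145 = 0.01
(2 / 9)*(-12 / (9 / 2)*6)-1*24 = -248 / 9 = -27.56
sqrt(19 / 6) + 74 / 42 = 37 / 21 + sqrt(114) / 6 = 3.54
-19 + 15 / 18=-18.17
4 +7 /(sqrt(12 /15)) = 4 +7 * sqrt(5) /2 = 11.83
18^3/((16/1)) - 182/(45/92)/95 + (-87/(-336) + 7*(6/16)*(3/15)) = 173022617/478800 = 361.37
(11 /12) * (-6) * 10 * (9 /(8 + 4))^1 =-41.25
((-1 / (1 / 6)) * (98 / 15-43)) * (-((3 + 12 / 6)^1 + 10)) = -3282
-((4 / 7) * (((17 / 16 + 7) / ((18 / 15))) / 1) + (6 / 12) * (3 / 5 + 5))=-1859 / 280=-6.64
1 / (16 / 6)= 3 / 8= 0.38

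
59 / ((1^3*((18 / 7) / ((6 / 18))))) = 413 / 54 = 7.65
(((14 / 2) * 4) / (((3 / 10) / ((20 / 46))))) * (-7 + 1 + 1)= -14000 / 69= -202.90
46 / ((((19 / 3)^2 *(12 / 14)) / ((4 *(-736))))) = -1421952 / 361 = -3938.93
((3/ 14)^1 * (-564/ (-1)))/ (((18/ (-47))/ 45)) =-99405/ 7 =-14200.71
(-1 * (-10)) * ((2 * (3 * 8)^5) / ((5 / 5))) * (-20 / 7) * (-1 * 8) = 25480396800 / 7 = 3640056685.71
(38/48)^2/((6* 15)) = 361/51840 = 0.01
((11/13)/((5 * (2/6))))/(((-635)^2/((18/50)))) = 297/655240625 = 0.00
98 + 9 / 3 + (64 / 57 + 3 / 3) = 5878 / 57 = 103.12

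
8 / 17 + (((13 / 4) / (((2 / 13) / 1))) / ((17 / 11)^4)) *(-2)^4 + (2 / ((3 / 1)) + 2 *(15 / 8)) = 64282157 / 1002252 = 64.14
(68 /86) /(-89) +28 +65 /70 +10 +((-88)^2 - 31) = 415332353 /53578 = 7751.92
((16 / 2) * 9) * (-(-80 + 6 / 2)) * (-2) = -11088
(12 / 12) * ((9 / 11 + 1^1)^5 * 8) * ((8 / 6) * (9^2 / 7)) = 2764800000 / 1127357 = 2452.46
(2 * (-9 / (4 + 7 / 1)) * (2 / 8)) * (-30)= 135 / 11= 12.27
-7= -7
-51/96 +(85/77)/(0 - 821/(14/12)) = -461941/866976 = -0.53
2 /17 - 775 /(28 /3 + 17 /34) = -78932 /1003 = -78.70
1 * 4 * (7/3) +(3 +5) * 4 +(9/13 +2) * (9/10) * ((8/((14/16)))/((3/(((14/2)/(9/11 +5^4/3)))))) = 799468/19227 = 41.58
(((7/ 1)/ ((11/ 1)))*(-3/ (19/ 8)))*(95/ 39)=-280/ 143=-1.96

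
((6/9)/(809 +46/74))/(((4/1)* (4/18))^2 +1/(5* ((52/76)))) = 64935/85359622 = 0.00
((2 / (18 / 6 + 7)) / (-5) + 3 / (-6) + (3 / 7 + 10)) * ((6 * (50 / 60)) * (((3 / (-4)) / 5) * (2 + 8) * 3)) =-31149 / 140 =-222.49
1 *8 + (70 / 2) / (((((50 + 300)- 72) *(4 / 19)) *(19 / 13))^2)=9898267 / 1236544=8.00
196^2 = 38416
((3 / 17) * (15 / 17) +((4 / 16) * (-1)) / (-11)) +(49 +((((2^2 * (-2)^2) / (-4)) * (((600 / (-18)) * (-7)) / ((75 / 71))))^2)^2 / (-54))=-25422953741853549037 / 2252601252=-11286042622.63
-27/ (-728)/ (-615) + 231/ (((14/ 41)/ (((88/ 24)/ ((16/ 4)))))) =46273723/ 74620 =620.12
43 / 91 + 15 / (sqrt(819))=43 / 91 + 5 *sqrt(91) / 91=1.00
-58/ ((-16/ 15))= 435/ 8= 54.38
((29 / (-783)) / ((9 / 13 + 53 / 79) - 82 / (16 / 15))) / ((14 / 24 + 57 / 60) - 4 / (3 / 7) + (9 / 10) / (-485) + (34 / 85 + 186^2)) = 7969520 / 562009618479087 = 0.00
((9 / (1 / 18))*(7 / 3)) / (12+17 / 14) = 5292 / 185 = 28.61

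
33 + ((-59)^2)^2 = 12117394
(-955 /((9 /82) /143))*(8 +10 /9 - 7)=-212768270 /81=-2626768.77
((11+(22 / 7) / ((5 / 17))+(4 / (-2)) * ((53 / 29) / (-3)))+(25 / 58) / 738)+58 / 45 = 4027263 / 166460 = 24.19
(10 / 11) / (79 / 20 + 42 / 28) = 200 / 1199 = 0.17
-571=-571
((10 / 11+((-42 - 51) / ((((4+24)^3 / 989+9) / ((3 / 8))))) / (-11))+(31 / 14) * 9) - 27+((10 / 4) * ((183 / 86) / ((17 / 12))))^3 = 348108016991716339 / 7423868015270168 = 46.89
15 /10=3 /2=1.50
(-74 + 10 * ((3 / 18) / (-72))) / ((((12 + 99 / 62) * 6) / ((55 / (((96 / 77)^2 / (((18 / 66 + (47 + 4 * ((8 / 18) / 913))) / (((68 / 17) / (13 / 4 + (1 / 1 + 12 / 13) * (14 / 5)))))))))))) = -320355835145538115 / 97777515184128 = -3276.38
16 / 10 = 1.60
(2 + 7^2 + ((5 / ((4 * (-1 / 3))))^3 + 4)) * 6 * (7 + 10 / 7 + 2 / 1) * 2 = 31755 / 112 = 283.53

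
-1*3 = -3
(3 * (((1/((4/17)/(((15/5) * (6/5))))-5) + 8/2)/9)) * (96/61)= 2288/305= 7.50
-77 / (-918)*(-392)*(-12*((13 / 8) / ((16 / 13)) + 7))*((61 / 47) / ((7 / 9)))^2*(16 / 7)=784647270 / 37553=20894.40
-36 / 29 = -1.24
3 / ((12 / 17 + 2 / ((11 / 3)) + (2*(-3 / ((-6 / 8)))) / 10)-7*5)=-935 / 10269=-0.09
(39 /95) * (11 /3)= 143 /95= 1.51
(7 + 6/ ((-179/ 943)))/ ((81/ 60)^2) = -1762000/ 130491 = -13.50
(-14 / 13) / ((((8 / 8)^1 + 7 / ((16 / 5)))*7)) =-32 / 663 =-0.05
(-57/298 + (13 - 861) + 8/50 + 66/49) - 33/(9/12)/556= -42966429813/50741950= -846.76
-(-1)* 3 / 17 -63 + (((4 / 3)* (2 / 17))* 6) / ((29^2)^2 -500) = -62.82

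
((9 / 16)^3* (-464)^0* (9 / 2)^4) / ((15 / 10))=1594323 / 32768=48.65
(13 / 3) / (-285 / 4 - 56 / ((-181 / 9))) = -724 / 11439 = -0.06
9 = 9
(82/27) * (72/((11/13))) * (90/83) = 255840/913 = 280.22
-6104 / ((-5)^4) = -6104 / 625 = -9.77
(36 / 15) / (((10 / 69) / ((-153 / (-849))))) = 21114 / 7075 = 2.98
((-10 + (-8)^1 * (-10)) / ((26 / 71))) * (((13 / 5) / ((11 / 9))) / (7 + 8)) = 1491 / 55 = 27.11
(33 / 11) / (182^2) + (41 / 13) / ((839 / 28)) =2927621 / 27791036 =0.11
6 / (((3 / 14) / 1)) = 28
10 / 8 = 5 / 4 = 1.25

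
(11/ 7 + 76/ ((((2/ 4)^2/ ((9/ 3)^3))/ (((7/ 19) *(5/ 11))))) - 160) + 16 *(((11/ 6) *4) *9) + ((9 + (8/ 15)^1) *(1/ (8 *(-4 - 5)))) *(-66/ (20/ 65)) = 127540733/ 55440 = 2300.52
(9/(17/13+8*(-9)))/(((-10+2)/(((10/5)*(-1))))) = -117/3676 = -0.03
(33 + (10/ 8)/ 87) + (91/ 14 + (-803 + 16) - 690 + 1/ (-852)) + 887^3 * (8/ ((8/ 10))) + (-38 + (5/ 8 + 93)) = 344856456852397/ 49416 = 6978639648.14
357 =357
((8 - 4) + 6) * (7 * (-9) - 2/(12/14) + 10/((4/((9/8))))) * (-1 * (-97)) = -1455485/24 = -60645.21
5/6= 0.83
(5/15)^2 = 1/9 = 0.11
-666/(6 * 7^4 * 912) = -37/729904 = -0.00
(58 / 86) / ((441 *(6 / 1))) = 29 / 113778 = 0.00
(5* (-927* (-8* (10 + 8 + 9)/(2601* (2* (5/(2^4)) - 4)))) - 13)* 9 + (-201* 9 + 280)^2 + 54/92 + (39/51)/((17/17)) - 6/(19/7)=590216873967/252586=2336696.71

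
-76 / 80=-19 / 20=-0.95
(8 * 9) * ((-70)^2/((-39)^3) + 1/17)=-191848/112047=-1.71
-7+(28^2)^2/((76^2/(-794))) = -30504831/361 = -84500.92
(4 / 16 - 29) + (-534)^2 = 1140509 / 4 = 285127.25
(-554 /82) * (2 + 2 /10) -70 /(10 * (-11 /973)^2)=-1358924802 /24805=-54784.31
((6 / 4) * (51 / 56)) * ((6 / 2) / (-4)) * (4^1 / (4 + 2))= -153 / 224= -0.68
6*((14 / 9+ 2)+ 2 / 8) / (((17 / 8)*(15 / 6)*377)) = 1096 / 96135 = 0.01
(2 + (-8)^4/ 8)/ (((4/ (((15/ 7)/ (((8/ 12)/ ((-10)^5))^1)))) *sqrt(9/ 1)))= -96375000/ 7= -13767857.14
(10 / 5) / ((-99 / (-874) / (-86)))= -150328 / 99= -1518.46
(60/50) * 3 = 18/5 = 3.60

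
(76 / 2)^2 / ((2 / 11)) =7942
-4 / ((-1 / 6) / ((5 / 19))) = 120 / 19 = 6.32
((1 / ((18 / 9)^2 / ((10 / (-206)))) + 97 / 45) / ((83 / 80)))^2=25267009936 / 5919917481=4.27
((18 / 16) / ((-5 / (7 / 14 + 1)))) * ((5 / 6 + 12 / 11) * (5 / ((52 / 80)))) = -5715 / 1144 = -5.00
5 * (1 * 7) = 35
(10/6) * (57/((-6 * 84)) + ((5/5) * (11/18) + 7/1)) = 18895/1512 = 12.50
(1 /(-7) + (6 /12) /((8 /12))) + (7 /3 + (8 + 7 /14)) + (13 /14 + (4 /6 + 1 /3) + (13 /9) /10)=17027 /1260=13.51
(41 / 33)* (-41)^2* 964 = 66439844 / 33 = 2013328.61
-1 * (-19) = 19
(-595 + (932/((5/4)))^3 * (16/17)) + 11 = 828985708632/2125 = 390110921.71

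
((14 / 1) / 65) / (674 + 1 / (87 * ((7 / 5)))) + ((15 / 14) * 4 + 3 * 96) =292.29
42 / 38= 21 / 19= 1.11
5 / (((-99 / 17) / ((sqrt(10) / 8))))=-85*sqrt(10) / 792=-0.34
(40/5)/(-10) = -4/5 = -0.80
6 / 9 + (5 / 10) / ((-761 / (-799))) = 5441 / 4566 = 1.19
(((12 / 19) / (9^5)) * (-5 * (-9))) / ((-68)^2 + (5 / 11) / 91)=20020 / 192333420837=0.00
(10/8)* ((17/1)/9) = 85/36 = 2.36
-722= -722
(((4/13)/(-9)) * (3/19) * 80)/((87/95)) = -1600/3393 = -0.47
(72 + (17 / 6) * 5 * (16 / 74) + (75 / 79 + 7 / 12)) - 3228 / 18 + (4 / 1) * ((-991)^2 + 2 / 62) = 4271375099335 / 1087356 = 3928221.39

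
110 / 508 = 55 / 254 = 0.22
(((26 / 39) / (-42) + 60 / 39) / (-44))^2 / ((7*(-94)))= -1555009 / 854474388768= -0.00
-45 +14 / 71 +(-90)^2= 571919 / 71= 8055.20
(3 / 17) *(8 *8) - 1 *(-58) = 1178 / 17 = 69.29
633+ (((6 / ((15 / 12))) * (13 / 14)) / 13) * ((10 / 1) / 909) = 1342601 / 2121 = 633.00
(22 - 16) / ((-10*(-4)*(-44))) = -3 / 880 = -0.00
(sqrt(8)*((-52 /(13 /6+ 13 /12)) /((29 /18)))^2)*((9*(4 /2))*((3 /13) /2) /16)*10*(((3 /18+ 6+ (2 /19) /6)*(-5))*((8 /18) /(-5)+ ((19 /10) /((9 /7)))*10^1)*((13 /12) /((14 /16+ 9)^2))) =-128841062400*sqrt(2) /99724939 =-1827.11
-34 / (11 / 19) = -646 / 11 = -58.73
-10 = -10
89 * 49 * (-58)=-252938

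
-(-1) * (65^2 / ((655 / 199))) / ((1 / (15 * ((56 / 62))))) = 70625100 / 4061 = 17391.06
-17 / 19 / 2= -17 / 38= -0.45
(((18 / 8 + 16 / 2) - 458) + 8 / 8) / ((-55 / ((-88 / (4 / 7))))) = -12509 / 10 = -1250.90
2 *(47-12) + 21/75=1757/25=70.28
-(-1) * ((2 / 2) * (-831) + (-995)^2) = 989194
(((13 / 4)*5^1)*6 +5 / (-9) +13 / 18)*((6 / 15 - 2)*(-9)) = 7032 / 5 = 1406.40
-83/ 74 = -1.12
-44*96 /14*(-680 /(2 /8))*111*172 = 15668095268.57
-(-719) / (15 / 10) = 1438 / 3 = 479.33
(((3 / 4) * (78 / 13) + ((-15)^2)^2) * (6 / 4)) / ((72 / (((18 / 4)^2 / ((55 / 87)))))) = 237857391 / 7040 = 33786.56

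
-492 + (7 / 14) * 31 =-953 / 2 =-476.50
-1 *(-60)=60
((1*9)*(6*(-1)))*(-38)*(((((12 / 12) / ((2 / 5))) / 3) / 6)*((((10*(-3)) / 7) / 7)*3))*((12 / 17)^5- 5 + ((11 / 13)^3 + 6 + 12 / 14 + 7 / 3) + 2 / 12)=-2877880823345475 / 1069963059347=-2689.70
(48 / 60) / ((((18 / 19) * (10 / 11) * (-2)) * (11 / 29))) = -551 / 450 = -1.22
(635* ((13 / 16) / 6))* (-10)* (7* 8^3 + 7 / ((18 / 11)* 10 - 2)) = -7792018325 / 2528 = -3082285.73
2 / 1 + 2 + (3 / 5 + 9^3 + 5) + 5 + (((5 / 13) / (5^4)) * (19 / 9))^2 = 159049069111 / 213890625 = 743.60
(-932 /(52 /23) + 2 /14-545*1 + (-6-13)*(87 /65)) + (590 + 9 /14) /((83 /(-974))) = -298860013 /37765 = -7913.68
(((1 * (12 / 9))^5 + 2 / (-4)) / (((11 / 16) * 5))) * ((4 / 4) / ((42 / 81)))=1444 / 693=2.08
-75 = -75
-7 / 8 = -0.88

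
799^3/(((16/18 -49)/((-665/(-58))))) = -3052843158015/25114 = -121559415.39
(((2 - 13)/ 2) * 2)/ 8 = -11/ 8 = -1.38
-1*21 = -21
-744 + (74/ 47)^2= -1638020/ 2209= -741.52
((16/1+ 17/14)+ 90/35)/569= 277/7966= 0.03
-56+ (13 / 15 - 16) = -1067 / 15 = -71.13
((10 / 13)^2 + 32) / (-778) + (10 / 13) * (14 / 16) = 165979 / 262964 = 0.63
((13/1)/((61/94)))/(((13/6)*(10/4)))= 1128/305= 3.70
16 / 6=8 / 3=2.67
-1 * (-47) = 47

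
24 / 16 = 3 / 2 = 1.50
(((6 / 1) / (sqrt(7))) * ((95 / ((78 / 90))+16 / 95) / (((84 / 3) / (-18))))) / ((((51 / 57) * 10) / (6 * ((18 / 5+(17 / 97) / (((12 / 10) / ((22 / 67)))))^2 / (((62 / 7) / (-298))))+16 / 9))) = 252510781484762553 * sqrt(7) / 13911812204375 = 48022.55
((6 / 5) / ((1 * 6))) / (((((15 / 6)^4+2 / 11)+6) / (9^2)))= 14256 / 39815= 0.36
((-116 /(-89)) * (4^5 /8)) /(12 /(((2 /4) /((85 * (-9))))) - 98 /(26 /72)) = -0.01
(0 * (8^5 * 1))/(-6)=0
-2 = -2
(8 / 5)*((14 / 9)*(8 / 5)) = 896 / 225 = 3.98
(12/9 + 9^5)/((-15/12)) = -708604/15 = -47240.27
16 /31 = 0.52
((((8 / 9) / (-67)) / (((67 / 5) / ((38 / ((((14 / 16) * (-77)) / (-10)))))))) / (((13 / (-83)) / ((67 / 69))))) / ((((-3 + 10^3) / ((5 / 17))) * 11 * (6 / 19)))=479408000 / 163063417449933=0.00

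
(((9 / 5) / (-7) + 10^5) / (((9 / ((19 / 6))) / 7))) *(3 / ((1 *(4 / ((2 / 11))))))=6045439 / 180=33585.77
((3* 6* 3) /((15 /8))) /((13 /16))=2304 /65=35.45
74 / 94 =37 / 47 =0.79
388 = 388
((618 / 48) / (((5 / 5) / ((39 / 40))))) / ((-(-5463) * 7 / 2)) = 1339 / 2039520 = 0.00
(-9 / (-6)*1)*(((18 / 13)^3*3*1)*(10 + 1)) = 288684 / 2197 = 131.40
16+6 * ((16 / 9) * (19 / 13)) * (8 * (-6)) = -9520 / 13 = -732.31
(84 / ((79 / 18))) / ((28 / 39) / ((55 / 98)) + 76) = 810810 / 3273839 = 0.25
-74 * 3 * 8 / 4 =-444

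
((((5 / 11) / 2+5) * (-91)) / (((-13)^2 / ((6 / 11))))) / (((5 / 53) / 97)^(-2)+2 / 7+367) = -422625 / 291120524266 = -0.00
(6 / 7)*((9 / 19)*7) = 54 / 19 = 2.84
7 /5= 1.40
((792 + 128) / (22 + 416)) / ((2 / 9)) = 690 / 73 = 9.45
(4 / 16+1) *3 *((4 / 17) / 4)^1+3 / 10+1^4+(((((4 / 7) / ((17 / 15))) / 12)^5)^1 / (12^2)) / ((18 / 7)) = 67182072093361 / 44181633474720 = 1.52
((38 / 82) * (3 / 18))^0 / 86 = 1 / 86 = 0.01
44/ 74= 22/ 37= 0.59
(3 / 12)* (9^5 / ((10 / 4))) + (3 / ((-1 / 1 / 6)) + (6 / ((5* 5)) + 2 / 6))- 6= 882221 / 150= 5881.47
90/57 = 30/19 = 1.58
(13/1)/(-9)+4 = 23/9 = 2.56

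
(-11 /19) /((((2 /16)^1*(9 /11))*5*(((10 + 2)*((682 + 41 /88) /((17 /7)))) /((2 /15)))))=-724064 /16174851525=-0.00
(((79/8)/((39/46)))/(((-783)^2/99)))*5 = 99935/10626876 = 0.01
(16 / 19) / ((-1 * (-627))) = 16 / 11913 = 0.00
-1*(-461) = 461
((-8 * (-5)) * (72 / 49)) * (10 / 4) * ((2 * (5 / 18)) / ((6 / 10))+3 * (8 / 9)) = 77600 / 147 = 527.89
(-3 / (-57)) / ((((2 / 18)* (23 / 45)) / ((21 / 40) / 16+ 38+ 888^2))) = 40880092581 / 55936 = 730836.90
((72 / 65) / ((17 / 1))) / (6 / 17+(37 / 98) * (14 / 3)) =1512 / 49075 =0.03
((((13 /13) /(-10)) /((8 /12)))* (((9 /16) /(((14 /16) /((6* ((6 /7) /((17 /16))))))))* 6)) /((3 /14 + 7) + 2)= -0.30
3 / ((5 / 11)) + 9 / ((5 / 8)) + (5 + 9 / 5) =139 / 5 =27.80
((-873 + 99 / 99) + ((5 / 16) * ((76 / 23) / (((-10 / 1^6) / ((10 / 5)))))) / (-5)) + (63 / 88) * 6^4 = 55.86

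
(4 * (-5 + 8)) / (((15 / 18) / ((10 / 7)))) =144 / 7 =20.57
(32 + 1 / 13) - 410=-4913 / 13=-377.92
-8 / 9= -0.89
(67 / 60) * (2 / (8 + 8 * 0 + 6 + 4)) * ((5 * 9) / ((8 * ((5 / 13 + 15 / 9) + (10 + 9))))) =871 / 26272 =0.03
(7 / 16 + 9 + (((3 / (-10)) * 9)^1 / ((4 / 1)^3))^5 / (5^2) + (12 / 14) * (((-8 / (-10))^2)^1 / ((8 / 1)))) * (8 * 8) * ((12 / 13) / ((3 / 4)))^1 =178623663208357651 / 238551040000000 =748.79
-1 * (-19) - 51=-32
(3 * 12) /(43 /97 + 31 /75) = 65475 /1558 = 42.03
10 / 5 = 2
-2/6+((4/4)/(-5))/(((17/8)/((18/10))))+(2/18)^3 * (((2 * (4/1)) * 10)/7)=-1056341/2168775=-0.49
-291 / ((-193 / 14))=4074 / 193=21.11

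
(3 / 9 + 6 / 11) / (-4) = -29 / 132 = -0.22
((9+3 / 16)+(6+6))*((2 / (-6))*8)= -113 / 2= -56.50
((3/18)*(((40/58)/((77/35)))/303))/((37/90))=500/1192103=0.00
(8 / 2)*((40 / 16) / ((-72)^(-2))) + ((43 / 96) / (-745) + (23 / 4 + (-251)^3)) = -15761405.25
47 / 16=2.94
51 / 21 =17 / 7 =2.43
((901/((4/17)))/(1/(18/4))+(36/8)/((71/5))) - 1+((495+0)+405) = 10298375/568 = 18130.94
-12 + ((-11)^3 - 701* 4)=-4147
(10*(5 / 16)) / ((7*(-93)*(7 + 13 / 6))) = -5 / 9548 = -0.00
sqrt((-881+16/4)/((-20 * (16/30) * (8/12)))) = 3 * sqrt(877)/8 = 11.11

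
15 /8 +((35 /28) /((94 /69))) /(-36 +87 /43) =169195 /91556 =1.85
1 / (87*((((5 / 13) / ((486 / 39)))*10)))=27 / 725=0.04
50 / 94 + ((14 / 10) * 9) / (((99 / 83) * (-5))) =-20432 / 12925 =-1.58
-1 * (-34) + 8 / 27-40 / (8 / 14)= -964 / 27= -35.70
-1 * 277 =-277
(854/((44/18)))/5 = 3843/55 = 69.87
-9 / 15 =-3 / 5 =-0.60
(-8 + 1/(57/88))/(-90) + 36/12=7879/2565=3.07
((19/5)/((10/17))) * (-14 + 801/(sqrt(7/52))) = -2261/25 + 258723 * sqrt(91)/175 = 14012.76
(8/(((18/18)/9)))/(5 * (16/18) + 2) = 324/29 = 11.17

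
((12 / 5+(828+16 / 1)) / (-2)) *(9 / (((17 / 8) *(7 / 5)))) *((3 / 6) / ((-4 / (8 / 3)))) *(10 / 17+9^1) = 8277792 / 2023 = 4091.84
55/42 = 1.31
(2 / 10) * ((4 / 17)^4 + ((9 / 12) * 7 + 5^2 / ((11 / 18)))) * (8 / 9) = 67856966 / 8268579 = 8.21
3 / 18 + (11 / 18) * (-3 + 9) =23 / 6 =3.83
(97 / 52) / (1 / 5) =485 / 52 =9.33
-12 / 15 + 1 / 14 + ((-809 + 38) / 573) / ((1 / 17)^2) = -5208851 / 13370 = -389.59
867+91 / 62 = 868.47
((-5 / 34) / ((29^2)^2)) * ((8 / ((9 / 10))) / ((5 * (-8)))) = 5 / 108213993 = 0.00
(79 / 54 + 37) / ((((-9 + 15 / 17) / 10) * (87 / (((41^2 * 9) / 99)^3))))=-838607153227345 / 431459622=-1943651.53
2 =2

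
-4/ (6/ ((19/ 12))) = -1.06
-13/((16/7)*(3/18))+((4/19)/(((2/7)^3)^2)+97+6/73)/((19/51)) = 533495337/421648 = 1265.26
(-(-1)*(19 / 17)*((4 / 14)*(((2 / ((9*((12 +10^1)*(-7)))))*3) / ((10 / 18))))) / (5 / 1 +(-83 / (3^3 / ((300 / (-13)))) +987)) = -6669 / 2848868330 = -0.00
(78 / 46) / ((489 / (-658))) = -8554 / 3749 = -2.28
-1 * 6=-6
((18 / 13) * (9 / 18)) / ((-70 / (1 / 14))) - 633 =-8064429 / 12740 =-633.00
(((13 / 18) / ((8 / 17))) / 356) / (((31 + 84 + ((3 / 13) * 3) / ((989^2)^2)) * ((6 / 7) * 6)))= 19240609809481151 / 2639619632883805065216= 0.00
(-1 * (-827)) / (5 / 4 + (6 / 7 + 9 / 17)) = 393652 / 1255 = 313.67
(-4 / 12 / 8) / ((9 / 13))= -13 / 216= -0.06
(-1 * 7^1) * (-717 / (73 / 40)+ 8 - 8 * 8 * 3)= 294784 / 73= 4038.14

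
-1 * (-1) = 1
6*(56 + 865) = 5526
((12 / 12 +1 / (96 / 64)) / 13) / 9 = 5 / 351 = 0.01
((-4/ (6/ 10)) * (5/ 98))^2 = 2500/ 21609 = 0.12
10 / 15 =2 / 3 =0.67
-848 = -848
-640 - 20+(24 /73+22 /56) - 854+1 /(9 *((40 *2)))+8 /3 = -555783749 /367920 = -1510.61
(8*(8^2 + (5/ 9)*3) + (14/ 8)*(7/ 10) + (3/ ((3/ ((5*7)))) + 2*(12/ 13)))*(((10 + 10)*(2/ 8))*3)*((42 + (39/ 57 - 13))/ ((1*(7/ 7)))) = 123926451/ 494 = 250863.26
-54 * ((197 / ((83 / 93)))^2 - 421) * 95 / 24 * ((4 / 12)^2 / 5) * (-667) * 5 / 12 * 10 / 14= 26356574484725 / 578676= 45546341.10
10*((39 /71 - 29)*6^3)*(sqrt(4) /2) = -4363200 /71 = -61453.52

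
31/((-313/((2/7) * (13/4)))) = -403/4382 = -0.09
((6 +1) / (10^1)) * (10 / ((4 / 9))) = 63 / 4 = 15.75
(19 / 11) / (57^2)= 0.00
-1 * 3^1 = -3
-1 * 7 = -7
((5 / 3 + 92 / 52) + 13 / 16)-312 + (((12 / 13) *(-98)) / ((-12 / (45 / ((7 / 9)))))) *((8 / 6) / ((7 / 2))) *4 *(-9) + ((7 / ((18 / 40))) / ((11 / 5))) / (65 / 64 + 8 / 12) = -4644830167 / 739024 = -6285.09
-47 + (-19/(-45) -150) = -8846/45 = -196.58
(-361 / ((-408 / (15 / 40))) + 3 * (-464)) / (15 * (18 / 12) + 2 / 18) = -13627215 / 221408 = -61.55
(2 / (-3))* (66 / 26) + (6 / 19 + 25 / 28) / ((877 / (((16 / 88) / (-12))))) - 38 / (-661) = -432588736051 / 264606173832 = -1.63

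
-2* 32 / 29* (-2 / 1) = 128 / 29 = 4.41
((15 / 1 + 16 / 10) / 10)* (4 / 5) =166 / 125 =1.33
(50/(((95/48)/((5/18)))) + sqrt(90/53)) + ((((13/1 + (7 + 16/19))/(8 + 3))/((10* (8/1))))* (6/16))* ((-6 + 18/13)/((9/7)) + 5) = 3* sqrt(530)/53 + 166697/23712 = 8.33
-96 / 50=-1.92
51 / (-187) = -3 / 11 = -0.27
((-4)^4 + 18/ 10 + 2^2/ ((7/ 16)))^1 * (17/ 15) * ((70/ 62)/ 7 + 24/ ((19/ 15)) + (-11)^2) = 4369123148/ 103075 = 42387.81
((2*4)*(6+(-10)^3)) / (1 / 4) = -31808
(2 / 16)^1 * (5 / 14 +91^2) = 1035.17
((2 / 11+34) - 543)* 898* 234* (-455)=535129505820 / 11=48648136892.73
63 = 63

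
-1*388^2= -150544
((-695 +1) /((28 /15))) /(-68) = 5205 /952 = 5.47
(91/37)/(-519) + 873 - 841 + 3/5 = 3129634/96015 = 32.60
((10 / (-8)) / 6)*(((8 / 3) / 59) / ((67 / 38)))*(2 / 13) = -380 / 462501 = -0.00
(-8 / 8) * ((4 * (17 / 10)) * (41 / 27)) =-1394 / 135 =-10.33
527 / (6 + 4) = 527 / 10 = 52.70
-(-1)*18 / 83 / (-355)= -18 / 29465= -0.00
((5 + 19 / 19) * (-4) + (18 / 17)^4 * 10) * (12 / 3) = -3818976 / 83521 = -45.72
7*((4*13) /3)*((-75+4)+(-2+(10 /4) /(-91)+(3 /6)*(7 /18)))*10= -2386010 /27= -88370.74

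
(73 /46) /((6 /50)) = 13.22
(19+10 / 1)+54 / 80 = 1187 / 40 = 29.68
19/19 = 1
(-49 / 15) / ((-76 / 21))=0.90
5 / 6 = 0.83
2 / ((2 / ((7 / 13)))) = 7 / 13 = 0.54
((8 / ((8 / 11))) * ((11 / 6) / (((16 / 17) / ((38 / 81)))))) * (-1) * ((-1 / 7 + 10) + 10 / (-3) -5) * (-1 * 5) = 390830 / 5103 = 76.59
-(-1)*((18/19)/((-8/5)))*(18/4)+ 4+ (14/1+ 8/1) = 3547/152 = 23.34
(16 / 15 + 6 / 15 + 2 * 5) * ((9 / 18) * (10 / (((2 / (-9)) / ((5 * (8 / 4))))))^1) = -2580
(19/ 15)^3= 6859/ 3375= 2.03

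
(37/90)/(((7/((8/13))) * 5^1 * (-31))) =-148/634725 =-0.00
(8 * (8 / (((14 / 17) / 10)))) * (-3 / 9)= -5440 / 21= -259.05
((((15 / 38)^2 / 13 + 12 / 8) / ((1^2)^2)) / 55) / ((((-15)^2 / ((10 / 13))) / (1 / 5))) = 9461 / 503324250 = 0.00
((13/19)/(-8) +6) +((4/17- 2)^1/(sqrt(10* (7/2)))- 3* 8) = -2749/152- 6* sqrt(35)/119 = -18.38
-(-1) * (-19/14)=-19/14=-1.36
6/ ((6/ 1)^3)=1/ 36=0.03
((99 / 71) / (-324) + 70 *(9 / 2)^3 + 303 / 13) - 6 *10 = 105366875 / 16614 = 6342.05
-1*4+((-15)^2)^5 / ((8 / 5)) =2883251953093 / 8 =360406494136.62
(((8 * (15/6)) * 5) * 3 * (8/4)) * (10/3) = 2000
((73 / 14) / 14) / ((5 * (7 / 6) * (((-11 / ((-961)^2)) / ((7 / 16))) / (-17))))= 3438268683 / 86240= 39868.61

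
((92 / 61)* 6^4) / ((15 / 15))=119232 / 61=1954.62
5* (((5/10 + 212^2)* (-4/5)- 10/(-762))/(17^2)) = -68495393/110109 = -622.07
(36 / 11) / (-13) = -36 / 143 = -0.25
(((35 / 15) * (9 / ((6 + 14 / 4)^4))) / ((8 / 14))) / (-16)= -147 / 521284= -0.00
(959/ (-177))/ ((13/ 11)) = -10549/ 2301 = -4.58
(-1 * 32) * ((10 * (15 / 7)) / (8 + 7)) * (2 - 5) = 960 / 7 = 137.14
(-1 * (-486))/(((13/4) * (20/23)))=11178/65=171.97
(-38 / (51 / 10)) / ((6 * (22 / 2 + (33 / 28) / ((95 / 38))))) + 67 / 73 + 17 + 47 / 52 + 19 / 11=130588673 / 6388668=20.44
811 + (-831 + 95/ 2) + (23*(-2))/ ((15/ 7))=181/ 30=6.03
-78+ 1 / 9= -701 / 9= -77.89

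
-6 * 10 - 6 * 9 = -114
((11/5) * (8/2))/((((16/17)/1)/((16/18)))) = 374/45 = 8.31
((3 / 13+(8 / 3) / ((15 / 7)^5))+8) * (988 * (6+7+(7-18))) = 16380.62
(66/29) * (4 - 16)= -792/29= -27.31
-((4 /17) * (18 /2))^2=-1296 /289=-4.48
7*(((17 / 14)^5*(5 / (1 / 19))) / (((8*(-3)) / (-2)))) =134886415 / 921984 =146.30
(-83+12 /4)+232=152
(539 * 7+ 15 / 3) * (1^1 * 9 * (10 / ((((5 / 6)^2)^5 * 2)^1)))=2055970916352 / 1953125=1052657.11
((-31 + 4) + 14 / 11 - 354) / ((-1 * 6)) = 4177 / 66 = 63.29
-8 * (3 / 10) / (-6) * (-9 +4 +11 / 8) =-29 / 20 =-1.45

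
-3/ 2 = -1.50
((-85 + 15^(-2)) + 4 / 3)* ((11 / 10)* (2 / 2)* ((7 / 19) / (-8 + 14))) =-5.65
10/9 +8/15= 74/45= 1.64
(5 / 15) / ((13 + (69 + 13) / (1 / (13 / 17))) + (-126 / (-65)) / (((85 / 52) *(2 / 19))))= 425 / 110889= 0.00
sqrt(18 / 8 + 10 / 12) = sqrt(111) / 6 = 1.76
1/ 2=0.50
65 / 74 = 0.88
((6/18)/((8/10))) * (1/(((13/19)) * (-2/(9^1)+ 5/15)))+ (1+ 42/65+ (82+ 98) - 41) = 146.13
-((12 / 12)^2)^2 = -1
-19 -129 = -148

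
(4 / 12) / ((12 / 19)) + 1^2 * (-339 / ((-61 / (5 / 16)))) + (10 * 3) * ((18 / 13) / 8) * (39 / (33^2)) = 2604451 / 1062864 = 2.45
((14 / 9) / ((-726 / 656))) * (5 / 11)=-22960 / 35937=-0.64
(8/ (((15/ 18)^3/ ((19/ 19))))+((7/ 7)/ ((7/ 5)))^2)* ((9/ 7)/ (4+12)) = 790173/ 686000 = 1.15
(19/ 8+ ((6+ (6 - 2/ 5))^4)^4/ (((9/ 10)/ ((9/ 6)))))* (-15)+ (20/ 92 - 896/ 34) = -51299678268432483942354590775643/ 19091796875000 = -2687001050991041614.17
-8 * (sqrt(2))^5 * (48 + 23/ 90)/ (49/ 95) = -1320272 * sqrt(2)/ 441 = -4233.89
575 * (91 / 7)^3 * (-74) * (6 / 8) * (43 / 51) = -2009870525 / 34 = -59113838.97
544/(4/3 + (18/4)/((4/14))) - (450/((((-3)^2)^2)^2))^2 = 3468734348/108945405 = 31.84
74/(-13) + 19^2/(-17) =-5951/221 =-26.93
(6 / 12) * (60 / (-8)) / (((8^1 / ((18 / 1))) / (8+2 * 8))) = -405 / 2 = -202.50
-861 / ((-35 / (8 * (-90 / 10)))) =-8856 / 5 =-1771.20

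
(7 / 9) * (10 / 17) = 70 / 153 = 0.46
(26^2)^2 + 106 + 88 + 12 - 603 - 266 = 456313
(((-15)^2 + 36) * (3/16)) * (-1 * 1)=-783/16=-48.94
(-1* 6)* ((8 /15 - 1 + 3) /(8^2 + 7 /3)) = -228 /995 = -0.23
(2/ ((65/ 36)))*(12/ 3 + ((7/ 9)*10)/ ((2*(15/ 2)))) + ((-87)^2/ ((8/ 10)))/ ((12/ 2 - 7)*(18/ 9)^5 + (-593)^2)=1380092543/ 274261260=5.03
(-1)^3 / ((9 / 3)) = -1 / 3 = -0.33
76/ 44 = 19/ 11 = 1.73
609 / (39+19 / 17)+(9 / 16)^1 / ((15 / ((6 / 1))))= 210129 / 13640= 15.41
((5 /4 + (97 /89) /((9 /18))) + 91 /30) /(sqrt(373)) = 0.33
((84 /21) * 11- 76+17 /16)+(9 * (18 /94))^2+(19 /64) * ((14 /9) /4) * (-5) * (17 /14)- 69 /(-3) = -28849183 /5089536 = -5.67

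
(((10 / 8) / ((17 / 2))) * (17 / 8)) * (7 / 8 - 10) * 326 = -929.61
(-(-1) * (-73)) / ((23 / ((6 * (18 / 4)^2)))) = -17739 / 46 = -385.63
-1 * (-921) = 921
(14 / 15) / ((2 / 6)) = 14 / 5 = 2.80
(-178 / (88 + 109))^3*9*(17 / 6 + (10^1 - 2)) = -549875820 / 7645373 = -71.92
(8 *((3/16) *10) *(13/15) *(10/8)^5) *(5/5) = 40625/1024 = 39.67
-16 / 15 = -1.07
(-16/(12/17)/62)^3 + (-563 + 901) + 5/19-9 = 5031310616/15282783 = 329.21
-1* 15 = -15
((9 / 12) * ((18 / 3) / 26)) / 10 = 9 / 520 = 0.02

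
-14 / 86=-7 / 43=-0.16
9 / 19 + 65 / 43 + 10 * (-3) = -22888 / 817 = -28.01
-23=-23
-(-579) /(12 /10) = 965 /2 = 482.50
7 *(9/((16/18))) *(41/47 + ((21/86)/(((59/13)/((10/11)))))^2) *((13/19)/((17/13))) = 383512371148179/11822972652469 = 32.44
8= 8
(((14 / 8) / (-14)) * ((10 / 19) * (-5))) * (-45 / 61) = -1125 / 4636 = -0.24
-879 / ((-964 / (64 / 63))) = 4688 / 5061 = 0.93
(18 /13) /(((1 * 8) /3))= 27 /52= 0.52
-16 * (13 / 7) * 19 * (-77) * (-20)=-869440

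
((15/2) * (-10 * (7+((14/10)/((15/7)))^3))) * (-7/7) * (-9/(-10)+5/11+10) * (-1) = -1917698363/309375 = -6198.62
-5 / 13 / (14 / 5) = -0.14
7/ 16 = 0.44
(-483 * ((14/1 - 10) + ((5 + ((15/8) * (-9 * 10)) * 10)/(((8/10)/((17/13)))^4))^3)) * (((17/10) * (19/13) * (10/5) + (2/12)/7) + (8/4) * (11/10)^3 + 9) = 283392589342349208069391330932801955285047/20325604337285010030592000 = 13942640260024039.05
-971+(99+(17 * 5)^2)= 6353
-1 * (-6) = 6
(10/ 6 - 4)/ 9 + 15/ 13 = 314/ 351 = 0.89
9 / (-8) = -9 / 8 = -1.12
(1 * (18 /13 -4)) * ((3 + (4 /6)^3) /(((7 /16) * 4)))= -4.93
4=4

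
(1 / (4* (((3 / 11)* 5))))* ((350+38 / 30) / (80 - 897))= -57959 / 735300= -0.08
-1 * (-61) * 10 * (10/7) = 6100/7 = 871.43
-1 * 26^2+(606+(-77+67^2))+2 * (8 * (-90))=2902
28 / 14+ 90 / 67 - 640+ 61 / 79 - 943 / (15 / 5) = -15088510 / 15879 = -950.22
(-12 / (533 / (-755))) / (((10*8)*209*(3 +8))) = 453 / 4901468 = 0.00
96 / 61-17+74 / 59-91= -378514 / 3599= -105.17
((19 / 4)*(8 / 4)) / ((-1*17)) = -19 / 34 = -0.56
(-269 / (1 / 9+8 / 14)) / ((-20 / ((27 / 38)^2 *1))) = 12354363 / 1241840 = 9.95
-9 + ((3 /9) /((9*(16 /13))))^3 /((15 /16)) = -680242283 /75582720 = -9.00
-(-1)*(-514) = -514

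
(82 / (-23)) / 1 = -82 / 23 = -3.57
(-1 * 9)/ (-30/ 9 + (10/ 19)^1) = 513/ 160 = 3.21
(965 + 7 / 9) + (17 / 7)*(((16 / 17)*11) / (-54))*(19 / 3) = 545924 / 567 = 962.83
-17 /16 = -1.06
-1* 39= -39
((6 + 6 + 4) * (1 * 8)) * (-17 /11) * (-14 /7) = 4352 /11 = 395.64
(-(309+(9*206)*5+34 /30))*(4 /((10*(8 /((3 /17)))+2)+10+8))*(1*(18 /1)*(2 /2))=-2586636 /1775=-1457.26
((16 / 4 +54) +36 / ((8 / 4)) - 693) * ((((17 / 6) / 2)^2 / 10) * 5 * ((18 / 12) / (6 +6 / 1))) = -178313 / 2304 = -77.39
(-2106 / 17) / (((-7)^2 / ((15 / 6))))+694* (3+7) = 6933.68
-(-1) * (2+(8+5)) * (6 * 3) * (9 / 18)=135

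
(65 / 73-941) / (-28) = 2451 / 73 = 33.58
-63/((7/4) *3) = -12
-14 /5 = -2.80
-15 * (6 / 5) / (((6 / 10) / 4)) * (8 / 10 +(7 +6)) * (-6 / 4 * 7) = 17388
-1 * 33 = -33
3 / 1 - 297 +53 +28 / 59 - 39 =-16492 / 59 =-279.53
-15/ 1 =-15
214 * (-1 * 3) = -642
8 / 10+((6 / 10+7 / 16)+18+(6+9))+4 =3107 / 80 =38.84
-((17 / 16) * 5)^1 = -85 / 16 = -5.31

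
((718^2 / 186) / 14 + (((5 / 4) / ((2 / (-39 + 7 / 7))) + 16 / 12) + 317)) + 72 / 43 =55340105 / 111972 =494.23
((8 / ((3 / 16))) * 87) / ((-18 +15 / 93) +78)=115072 / 1865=61.70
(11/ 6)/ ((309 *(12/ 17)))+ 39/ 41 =875339/ 912168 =0.96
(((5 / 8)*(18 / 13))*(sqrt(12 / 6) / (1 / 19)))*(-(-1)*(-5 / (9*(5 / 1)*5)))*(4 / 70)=-19*sqrt(2) / 910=-0.03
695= 695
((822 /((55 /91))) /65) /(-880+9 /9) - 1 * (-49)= 3946257 /80575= 48.98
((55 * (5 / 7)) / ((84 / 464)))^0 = 1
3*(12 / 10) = 18 / 5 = 3.60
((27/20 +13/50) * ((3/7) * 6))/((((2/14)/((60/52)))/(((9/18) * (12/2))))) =13041/130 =100.32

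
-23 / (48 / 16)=-23 / 3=-7.67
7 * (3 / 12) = 7 / 4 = 1.75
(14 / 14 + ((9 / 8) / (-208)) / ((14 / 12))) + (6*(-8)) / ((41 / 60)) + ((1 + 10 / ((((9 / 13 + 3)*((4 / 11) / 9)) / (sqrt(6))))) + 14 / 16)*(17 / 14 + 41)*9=153566177 / 238784 + 11409255*sqrt(6) / 448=63024.49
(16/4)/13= 4/13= 0.31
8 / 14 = 4 / 7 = 0.57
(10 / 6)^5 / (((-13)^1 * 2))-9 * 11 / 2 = -157933 / 3159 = -49.99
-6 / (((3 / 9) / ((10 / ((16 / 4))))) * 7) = -45 / 7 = -6.43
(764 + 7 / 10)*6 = 22941 / 5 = 4588.20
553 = 553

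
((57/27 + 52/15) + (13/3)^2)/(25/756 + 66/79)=7273056/259355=28.04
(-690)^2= 476100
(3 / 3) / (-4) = -1 / 4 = -0.25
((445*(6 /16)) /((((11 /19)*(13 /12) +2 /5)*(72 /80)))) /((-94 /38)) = -4016125 /55037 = -72.97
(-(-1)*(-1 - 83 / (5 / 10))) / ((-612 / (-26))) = -2171 / 306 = -7.09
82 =82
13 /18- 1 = -5 /18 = -0.28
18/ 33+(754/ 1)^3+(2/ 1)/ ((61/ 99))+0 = 287631576488/ 671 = 428661067.79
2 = 2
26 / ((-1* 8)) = -13 / 4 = -3.25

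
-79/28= -2.82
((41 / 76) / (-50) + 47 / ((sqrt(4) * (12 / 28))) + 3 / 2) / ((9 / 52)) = 8347001 / 25650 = 325.42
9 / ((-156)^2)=1 / 2704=0.00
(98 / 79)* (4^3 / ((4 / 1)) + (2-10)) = 784 / 79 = 9.92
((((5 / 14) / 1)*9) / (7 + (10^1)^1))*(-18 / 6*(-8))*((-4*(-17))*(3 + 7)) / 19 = 21600 / 133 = 162.41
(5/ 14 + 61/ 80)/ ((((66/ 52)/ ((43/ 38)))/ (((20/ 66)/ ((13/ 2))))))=43/ 924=0.05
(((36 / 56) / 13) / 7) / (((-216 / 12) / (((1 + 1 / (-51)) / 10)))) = -5 / 129948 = -0.00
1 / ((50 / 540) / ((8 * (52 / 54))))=416 / 5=83.20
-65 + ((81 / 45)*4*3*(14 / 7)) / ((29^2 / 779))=-105061 / 4205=-24.98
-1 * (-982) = 982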